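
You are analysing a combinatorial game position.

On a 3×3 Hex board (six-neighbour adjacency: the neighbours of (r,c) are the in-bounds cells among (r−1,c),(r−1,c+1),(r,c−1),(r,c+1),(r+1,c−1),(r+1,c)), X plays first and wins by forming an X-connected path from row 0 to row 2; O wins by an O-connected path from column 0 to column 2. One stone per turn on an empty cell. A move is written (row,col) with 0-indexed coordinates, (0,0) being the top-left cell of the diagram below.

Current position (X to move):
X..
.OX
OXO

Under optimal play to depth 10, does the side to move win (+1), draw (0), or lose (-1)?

p1 X@[X../.OX/OXO]: (0,1)[XX./.OX/OXO]-1 (0,2)[X.X/.OX/OXO]+1* (1,0)[X../XOX/OXO]-1
p2 O@[X.X/.OX/OXO] terminal -1; root [X../.OX/OXO] d10

value(X../.OX/OXO, X) = +1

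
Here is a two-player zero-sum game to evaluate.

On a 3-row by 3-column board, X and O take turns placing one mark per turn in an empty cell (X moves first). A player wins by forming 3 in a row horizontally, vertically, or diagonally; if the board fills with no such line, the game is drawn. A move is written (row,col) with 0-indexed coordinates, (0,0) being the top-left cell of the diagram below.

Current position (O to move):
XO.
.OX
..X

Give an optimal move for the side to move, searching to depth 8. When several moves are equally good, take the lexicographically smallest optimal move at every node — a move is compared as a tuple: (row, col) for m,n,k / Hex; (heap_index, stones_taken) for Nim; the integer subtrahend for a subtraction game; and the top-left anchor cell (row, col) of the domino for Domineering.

[XO./.OX/..X] O move#1: (0,2):+1/XOO/.OX/..X*, (1,0):-1/XO./OOX/..X, (2,0):-1/XO./.OX/O.X, (2,1):+1/XO./.OX/.OX
[XOO/.OX/..X] X move#2: (1,0):-1/XOO/XOX/..X*, (2,0):-1/XOO/.OX/X.X, (2,1):-1/XOO/.OX/.XX
[XOO/XOX/..X] O move#3: (2,0):+1/XOO/XOX/O.X*, (2,1):+1/XOO/XOX/.OX
[XOO/XOX/O.X] end (terminal -1, X#4); searched XO./.OX/..X to 8

O's best at [XO./.OX/..X]: (0,2)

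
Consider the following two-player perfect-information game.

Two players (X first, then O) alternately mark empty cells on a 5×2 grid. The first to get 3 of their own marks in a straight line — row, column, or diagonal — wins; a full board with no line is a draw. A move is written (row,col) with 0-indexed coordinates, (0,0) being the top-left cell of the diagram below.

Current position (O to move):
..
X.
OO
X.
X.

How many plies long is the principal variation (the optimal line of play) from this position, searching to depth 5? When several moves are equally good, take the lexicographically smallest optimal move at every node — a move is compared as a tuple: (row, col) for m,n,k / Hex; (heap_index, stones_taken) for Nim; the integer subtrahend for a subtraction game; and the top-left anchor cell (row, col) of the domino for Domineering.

PV length from [../X./OO/X./X.]: 3 plies

ply 1, O at ../X./OO/X./X. | (0,0)=+0→O./X./OO/X./X.; (0,1)=+0→.O/X./OO/X./X.; (1,1)=+1→../XO/OO/X./X.*; (3,1)=+1→../X./OO/XO/X.; (4,1)=+0→../X./OO/X./XO
ply 2, X at ../XO/OO/X./X. | (0,0)=-1→X./XO/OO/X./X.*; (0,1)=-1→.X/XO/OO/X./X.; (3,1)=-1→../XO/OO/XX/X.; (4,1)=-1→../XO/OO/X./XX
ply 3, O at X./XO/OO/X./X. | (0,1)=+1→XO/XO/OO/X./X.*; (3,1)=+1→X./XO/OO/XO/X.; (4,1)=+1→X./XO/OO/X./XO
ply 4: XO/XO/OO/X./X. is terminal -1 (X); from ../X./OO/X./X. depth 5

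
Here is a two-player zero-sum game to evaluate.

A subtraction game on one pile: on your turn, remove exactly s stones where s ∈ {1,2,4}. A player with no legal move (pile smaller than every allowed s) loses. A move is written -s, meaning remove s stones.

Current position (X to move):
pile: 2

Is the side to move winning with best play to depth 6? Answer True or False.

[2] X move#1: -1:-1/1, -2:+1/0*
[0] end (terminal -1, O#2); searched 2 to 6

X winning at [2]: True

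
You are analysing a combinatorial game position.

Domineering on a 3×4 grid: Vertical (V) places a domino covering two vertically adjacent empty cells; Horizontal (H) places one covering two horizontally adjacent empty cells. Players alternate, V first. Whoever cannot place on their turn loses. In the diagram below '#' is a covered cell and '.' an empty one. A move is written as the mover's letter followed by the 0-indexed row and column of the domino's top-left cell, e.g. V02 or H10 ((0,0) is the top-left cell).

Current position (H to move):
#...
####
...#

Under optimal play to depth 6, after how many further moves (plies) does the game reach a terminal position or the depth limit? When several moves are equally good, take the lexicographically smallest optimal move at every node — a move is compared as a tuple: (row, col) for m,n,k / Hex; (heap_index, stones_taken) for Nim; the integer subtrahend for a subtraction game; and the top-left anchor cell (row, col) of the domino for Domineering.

PV length from [#.../####/...#]: 1 ply

[#.../####/...#] H move#1: H01:+1/###./####/...#*, H02:+1/#.##/####/...#, H20:+1/#.../####/##.#, H21:+1/#.../####/.###
[###./####/...#] end (terminal -1, V#2); searched #.../####/...# to 6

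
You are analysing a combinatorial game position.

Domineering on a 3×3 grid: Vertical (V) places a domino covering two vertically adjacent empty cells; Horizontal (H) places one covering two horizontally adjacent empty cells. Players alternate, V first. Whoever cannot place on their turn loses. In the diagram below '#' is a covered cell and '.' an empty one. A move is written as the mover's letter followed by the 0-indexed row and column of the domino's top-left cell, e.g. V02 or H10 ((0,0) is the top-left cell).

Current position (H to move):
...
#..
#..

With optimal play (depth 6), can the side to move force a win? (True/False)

H winning at [.../#../#..]: True

ply 1, H at .../#../#.. | H00=-1→##./#../#..; H01=-1→.##/#../#..; H11=+1→.../###/#..*; H21=-1→.../#../###
ply 2: .../###/#.. is terminal -1 (V); from .../#../#.. depth 6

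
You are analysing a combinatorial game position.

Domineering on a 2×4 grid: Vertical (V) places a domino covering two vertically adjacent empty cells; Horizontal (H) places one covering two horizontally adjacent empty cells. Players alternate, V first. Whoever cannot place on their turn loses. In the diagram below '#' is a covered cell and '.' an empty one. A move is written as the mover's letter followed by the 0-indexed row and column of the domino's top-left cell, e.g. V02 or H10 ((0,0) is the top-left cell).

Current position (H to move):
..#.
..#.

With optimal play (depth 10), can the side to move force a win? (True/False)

ply 1, H at ..#./..#. | H00=+1→###./..#.*; H10=+1→..#./###.
ply 2, V at ###./..#. | V03=-1→####/..##*
ply 3, H at ####/..## | H10=+1→####/####*
ply 4: ####/#### is terminal -1 (V); from ..#./..#. depth 10

H winning at [..#./..#.]: True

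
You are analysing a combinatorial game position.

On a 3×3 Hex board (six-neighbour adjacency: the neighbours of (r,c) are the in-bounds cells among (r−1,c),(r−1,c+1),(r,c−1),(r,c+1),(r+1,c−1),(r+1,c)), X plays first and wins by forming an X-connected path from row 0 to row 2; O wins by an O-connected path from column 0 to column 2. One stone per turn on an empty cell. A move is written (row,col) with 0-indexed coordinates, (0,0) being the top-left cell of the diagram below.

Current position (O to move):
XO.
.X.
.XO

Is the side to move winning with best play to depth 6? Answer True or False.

[XO./.X./.XO] O move#1: (0,2):-1/XOO/.X./.XO*, (1,0):-1/XO./OX./.XO, (1,2):-1/XO./.XO/.XO, (2,0):-1/XO./.X./OXO
[XOO/.X./.XO] X move#2: (1,0):+1/XOO/XX./.XO*, (1,2):-1/XOO/.XX/.XO, (2,0):-1/XOO/.X./XXO
[XOO/XX./.XO] end (terminal -1, O#3); searched XO./.X./.XO to 6

O winning at [XO./.X./.XO]: False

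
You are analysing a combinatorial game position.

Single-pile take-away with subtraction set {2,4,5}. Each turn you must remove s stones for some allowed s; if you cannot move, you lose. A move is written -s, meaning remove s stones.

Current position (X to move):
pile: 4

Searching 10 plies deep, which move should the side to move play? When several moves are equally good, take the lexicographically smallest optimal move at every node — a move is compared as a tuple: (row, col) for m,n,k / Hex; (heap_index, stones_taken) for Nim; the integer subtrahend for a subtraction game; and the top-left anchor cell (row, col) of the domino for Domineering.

X's best at [4]: -4

[4] X move#1: -2:-1/2, -4:+1/0*
[0] end (terminal -1, O#2); searched 4 to 10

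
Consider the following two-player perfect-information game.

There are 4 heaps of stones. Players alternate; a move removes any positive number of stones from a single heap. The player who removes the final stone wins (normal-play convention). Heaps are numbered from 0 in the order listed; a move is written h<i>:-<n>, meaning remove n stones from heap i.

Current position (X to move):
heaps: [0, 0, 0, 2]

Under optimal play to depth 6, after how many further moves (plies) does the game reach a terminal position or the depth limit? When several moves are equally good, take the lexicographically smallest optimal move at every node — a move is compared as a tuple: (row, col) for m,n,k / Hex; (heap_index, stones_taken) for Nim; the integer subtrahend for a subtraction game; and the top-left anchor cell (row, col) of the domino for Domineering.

PV length from [(0,0,0,2)]: 1 ply

p1 X@[(0,0,0,2)]: h3:-1[(0,0,0,1)]-1 h3:-2[(0,0,0,0)]+1*
p2 O@[(0,0,0,0)] terminal -1; root [(0,0,0,2)] d6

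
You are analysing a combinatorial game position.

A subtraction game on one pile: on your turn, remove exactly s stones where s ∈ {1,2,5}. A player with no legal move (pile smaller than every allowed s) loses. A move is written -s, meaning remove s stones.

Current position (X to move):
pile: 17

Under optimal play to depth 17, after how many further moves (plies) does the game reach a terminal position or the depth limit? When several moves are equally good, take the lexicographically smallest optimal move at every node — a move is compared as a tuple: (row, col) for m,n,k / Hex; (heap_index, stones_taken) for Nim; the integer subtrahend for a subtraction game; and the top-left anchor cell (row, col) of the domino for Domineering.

ply 1, X at 17 | -1=-1→16; -2=+1→15*; -5=+1→12
ply 2, O at 15 | -1=-1→14*; -2=-1→13; -5=-1→10
ply 3, X at 14 | -1=-1→13; -2=+1→12*; -5=+1→9
ply 4, O at 12 | -1=-1→11*; -2=-1→10; -5=-1→7
ply 5, X at 11 | -1=-1→10; -2=+1→9*; -5=+1→6
ply 6, O at 9 | -1=-1→8*; -2=-1→7; -5=-1→4
ply 7, X at 8 | -1=-1→7; -2=+1→6*; -5=+1→3
ply 8, O at 6 | -1=-1→5*; -2=-1→4; -5=-1→1
ply 9, X at 5 | -1=-1→4; -2=+1→3*; -5=+1→0
ply 10, O at 3 | -1=-1→2*; -2=-1→1
ply 11, X at 2 | -1=-1→1; -2=+1→0*
ply 12: 0 is terminal -1 (O); from 17 depth 17

PV length from [17]: 11 plies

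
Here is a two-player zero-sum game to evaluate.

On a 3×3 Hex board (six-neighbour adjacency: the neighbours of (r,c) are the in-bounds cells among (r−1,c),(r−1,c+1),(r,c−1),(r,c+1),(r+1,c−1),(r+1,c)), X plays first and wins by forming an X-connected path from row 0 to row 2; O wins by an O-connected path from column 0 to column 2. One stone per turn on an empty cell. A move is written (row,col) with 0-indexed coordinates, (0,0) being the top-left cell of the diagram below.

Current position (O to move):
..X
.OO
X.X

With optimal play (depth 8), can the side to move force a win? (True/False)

[..X/.OO/X.X] O move#1: (0,0):+1/O.X/.OO/X.X*, (0,1):+1/.OX/.OO/X.X, (1,0):+1/..X/OOO/X.X, (2,1):-1/..X/.OO/XOX
[O.X/.OO/X.X] X move#2: (0,1):-1/OXX/.OO/X.X*, (1,0):-1/O.X/XOO/X.X, (2,1):-1/O.X/.OO/XXX
[OXX/.OO/X.X] O move#3: (1,0):+1/OXX/OOO/X.X*, (2,1):-1/OXX/.OO/XOX
[OXX/OOO/X.X] end (terminal -1, X#4); searched ..X/.OO/X.X to 8

O winning at [..X/.OO/X.X]: True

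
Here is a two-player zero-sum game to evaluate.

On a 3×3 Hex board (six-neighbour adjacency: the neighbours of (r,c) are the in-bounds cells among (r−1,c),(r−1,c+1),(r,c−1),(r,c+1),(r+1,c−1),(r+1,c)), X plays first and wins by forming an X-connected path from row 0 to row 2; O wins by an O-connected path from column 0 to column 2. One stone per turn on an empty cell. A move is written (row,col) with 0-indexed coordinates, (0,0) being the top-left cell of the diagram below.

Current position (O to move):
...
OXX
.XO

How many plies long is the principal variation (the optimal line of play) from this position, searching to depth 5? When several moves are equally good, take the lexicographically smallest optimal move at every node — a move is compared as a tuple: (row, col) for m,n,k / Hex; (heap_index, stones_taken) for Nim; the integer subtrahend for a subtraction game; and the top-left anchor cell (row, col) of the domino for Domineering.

ply 1, O at .../OXX/.XO | (0,0)=-1→O../OXX/.XO*; (0,1)=-1→.O./OXX/.XO; (0,2)=-1→..O/OXX/.XO; (2,0)=-1→.../OXX/OXO
ply 2, X at O../OXX/.XO | (0,1)=+1→OX./OXX/.XO*; (0,2)=+1→O.X/OXX/.XO; (2,0)=+1→O../OXX/XXO
ply 3: OX./OXX/.XO is terminal -1 (O); from .../OXX/.XO depth 5

PV length from [.../OXX/.XO]: 2 plies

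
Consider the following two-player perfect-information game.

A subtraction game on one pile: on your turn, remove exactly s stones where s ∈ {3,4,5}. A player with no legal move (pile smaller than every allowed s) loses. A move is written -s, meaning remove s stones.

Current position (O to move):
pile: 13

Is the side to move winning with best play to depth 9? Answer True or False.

[13] O move#1: -3:+1/10*, -4:+1/9, -5:+1/8
[10] X move#2: -3:-1/7*, -4:-1/6, -5:-1/5
[7] O move#3: -3:-1/4, -4:-1/3, -5:+1/2*
[2] end (terminal -1, X#4); searched 13 to 9

O winning at [13]: True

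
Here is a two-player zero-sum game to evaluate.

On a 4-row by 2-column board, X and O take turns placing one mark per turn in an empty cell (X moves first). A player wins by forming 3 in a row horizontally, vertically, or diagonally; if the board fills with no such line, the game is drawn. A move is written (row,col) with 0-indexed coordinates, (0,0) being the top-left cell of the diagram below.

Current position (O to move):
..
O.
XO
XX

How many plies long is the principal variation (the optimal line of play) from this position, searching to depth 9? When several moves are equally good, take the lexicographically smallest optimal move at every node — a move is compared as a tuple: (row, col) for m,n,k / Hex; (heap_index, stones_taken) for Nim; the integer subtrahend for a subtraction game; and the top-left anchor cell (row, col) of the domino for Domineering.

PV length from [../O./XO/XX]: 3 plies

ply 1, O at ../O./XO/XX | (0,0)=+0→O./O./XO/XX*; (0,1)=+0→.O/O./XO/XX; (1,1)=+0→../OO/XO/XX
ply 2, X at O./O./XO/XX | (0,1)=+0→OX/O./XO/XX*; (1,1)=+0→O./OX/XO/XX
ply 3, O at OX/O./XO/XX | (1,1)=+0→OX/OO/XO/XX*
ply 4: OX/OO/XO/XX is terminal +0 (X); from ../O./XO/XX depth 9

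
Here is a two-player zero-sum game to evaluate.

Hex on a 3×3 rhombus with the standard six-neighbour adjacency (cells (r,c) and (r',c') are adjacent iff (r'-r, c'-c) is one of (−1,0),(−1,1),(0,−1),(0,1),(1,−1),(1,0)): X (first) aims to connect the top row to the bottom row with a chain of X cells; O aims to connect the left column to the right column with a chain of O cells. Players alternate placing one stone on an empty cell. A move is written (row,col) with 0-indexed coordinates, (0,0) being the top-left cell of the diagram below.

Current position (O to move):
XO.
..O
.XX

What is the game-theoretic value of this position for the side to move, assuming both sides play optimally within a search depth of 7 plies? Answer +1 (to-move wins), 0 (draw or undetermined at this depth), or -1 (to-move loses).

value(XO./..O/.XX, O) = +1

[XO./..O/.XX] O move#1: (0,2):-1/XOO/..O/.XX, (1,0):+1/XO./O.O/.XX*, (1,1):+1/XO./.OO/.XX, (2,0):-1/XO./..O/OXX
[XO./O.O/.XX] X move#2: (0,2):-1/XOX/O.O/.XX*, (1,1):-1/XO./OXO/.XX, (2,0):-1/XO./O.O/XXX
[XOX/O.O/.XX] O move#3: (1,1):+1/XOX/OOO/.XX*, (2,0):-1/XOX/O.O/OXX
[XOX/OOO/.XX] end (terminal -1, X#4); searched XO./..O/.XX to 7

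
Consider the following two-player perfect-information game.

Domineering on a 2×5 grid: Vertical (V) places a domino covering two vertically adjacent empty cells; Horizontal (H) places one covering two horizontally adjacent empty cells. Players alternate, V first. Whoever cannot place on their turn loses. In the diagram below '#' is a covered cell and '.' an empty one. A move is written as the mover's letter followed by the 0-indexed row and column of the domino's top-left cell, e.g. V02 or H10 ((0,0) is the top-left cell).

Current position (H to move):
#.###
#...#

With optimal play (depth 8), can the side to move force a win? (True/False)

H winning at [#.###/#...#]: True

[#.###/#...#] H move#1: H11:+1/#.###/###.#*, H12:-1/#.###/#.###
[#.###/###.#] end (terminal -1, V#2); searched #.###/#...# to 8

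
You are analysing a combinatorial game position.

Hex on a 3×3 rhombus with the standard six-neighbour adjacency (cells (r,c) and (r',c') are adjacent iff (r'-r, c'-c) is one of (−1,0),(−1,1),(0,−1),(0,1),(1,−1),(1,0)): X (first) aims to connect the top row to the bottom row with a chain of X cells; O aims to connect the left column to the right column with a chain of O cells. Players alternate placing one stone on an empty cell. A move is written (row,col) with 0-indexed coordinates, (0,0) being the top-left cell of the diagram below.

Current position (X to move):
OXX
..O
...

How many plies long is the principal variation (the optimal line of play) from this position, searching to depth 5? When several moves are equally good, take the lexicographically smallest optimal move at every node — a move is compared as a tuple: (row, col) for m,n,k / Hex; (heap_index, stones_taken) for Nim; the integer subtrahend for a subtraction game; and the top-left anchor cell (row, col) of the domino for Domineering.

ply 1, X at OXX/..O/... | (1,0)=-1→OXX/X.O/...; (1,1)=+1→OXX/.XO/...*; (2,0)=+1→OXX/..O/X..; (2,1)=-1→OXX/..O/.X.; (2,2)=-1→OXX/..O/..X
ply 2, O at OXX/.XO/... | (1,0)=-1→OXX/OXO/...*; (2,0)=-1→OXX/.XO/O..; (2,1)=-1→OXX/.XO/.O.; (2,2)=-1→OXX/.XO/..O
ply 3, X at OXX/OXO/... | (2,0)=+1→OXX/OXO/X..*; (2,1)=+1→OXX/OXO/.X.; (2,2)=+1→OXX/OXO/..X
ply 4: OXX/OXO/X.. is terminal -1 (O); from OXX/..O/... depth 5

PV length from [OXX/..O/...]: 3 plies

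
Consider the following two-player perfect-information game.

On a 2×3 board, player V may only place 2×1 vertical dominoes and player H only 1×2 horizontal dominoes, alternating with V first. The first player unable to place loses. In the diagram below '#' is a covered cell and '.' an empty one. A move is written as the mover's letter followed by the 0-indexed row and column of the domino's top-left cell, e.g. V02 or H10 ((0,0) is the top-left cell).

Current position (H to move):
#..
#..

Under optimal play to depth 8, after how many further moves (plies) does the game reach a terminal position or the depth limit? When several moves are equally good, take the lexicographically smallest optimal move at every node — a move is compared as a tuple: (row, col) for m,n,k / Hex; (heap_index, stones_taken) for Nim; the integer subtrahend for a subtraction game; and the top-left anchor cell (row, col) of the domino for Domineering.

PV length from [#../#..]: 1 ply

p1 H@[#../#..]: H01[###/#..]+1* H11[#../###]+1
p2 V@[###/#..] terminal -1; root [#../#..] d8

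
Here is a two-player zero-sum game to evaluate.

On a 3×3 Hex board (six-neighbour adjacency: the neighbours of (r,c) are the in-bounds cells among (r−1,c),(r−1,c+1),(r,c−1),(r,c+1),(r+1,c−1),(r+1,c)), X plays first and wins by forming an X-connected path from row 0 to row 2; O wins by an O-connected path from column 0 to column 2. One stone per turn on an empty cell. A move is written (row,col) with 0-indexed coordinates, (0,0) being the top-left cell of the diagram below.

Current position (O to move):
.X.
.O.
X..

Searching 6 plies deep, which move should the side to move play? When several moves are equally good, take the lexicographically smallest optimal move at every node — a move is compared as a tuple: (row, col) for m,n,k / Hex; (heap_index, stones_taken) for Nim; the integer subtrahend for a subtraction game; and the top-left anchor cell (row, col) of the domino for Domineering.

p1 O@[.X./.O./X..]: (0,0)[OX./.O./X..]-1 (0,2)[.XO/.O./X..]-1 (1,0)[.X./OO./X..]+1* (1,2)[.X./.OO/X..]-1 (2,1)[.X./.O./XO.]-1 (2,2)[.X./.O./X.O]-1
p2 X@[.X./OO./X..]: (0,0)[XX./OO./X..]-1* (0,2)[.XX/OO./X..]-1 (1,2)[.X./OOX/X..]-1 (2,1)[.X./OO./XX.]-1 (2,2)[.X./OO./X.X]-1
p3 O@[XX./OO./X..]: (0,2)[XXO/OO./X..]+1* (1,2)[XX./OOO/X..]+1 (2,1)[XX./OO./XO.]+1 (2,2)[XX./OO./X.O]+1
p4 X@[XXO/OO./X..] terminal -1; root [.X./.O./X..] d6

O's best at [.X./.O./X..]: (1,0)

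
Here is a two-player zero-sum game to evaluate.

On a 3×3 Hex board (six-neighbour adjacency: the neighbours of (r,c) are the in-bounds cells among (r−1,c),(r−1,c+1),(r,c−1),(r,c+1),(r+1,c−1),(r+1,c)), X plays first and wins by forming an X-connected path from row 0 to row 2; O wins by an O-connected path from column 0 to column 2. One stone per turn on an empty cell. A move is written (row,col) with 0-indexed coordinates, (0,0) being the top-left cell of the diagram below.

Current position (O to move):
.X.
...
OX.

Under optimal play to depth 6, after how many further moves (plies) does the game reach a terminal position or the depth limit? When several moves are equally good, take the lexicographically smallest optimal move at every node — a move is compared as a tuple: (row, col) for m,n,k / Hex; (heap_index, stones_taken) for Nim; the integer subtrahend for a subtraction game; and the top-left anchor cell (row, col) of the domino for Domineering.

PV length from [.X./.../OX.]: 3 plies

ply 1, O at .X./.../OX. | (0,0)=-1→OX./.../OX.; (0,2)=-1→.XO/.../OX.; (1,0)=-1→.X./O../OX.; (1,1)=+1→.X./.O./OX.*; (1,2)=-1→.X./..O/OX.; (2,2)=-1→.X./.../OXO
ply 2, X at .X./.O./OX. | (0,0)=-1→XX./.O./OX.*; (0,2)=-1→.XX/.O./OX.; (1,0)=-1→.X./XO./OX.; (1,2)=-1→.X./.OX/OX.; (2,2)=-1→.X./.O./OXX
ply 3, O at XX./.O./OX. | (0,2)=+1→XXO/.O./OX.*; (1,0)=+1→XX./OO./OX.; (1,2)=+1→XX./.OO/OX.; (2,2)=+1→XX./.O./OXO
ply 4: XXO/.O./OX. is terminal -1 (X); from .X./.../OX. depth 6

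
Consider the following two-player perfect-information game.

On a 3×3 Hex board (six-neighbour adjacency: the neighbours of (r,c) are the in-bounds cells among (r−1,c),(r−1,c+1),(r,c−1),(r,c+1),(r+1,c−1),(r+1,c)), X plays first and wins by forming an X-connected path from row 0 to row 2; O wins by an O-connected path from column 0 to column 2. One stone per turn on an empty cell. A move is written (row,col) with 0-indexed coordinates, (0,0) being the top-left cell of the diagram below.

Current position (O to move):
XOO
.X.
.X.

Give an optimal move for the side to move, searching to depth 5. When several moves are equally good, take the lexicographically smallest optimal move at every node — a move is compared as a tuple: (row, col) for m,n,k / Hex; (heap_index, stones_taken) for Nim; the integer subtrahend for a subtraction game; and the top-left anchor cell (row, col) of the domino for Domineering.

O's best at [XOO/.X./.X.]: (1,0)

p1 O@[XOO/.X./.X.]: (1,0)[XOO/OX./.X.]+1* (1,2)[XOO/.XO/.X.]-1 (2,0)[XOO/.X./OX.]-1 (2,2)[XOO/.X./.XO]-1
p2 X@[XOO/OX./.X.] terminal -1; root [XOO/.X./.X.] d5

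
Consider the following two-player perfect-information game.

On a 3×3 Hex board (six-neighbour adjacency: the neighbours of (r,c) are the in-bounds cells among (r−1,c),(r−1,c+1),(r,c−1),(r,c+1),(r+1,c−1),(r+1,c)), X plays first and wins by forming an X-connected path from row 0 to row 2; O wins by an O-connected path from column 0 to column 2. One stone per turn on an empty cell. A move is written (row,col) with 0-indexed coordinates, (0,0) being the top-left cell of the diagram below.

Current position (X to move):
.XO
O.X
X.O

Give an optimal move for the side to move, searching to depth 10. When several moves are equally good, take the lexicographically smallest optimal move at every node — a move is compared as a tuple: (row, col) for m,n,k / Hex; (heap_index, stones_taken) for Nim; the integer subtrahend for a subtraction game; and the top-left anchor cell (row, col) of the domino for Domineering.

[.XO/O.X/X.O] X move#1: (0,0):-1/XXO/O.X/X.O, (1,1):+1/.XO/OXX/X.O*, (2,1):-1/.XO/O.X/XXO
[.XO/OXX/X.O] end (terminal -1, O#2); searched .XO/O.X/X.O to 10

X's best at [.XO/O.X/X.O]: (1,1)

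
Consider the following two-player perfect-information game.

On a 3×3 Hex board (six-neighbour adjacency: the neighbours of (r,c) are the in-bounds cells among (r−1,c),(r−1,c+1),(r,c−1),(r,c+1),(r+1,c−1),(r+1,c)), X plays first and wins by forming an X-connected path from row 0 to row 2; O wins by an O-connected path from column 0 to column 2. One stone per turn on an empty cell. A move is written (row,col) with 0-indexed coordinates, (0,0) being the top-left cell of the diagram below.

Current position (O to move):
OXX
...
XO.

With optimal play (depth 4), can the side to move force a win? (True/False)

p1 O@[OXX/.../XO.]: (1,0)[OXX/O../XO.]-1* (1,1)[OXX/.O./XO.]-1 (1,2)[OXX/..O/XO.]-1 (2,2)[OXX/.../XOO]-1
p2 X@[OXX/O../XO.]: (1,1)[OXX/OX./XO.]+1* (1,2)[OXX/O.X/XO.]+1 (2,2)[OXX/O../XOX]+1
p3 O@[OXX/OX./XO.] terminal -1; root [OXX/.../XO.] d4

O winning at [OXX/.../XO.]: False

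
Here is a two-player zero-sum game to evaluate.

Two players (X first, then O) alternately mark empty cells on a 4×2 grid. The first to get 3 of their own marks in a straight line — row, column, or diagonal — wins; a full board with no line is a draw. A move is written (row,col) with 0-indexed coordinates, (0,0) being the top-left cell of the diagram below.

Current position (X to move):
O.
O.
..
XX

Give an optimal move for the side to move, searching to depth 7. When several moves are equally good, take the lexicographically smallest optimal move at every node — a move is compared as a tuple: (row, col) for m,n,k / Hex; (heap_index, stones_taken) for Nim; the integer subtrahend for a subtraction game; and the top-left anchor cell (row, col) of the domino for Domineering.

p1 X@[O./O./../XX]: (0,1)[OX/O./../XX]-1 (1,1)[O./OX/../XX]-1 (2,0)[O./O./X./XX]+0* (2,1)[O./O./.X/XX]-1
p2 O@[O./O./X./XX]: (0,1)[OO/O./X./XX]+0* (1,1)[O./OO/X./XX]+0 (2,1)[O./O./XO/XX]+0
p3 X@[OO/O./X./XX]: (1,1)[OO/OX/X./XX]+0* (2,1)[OO/O./XX/XX]+0
p4 O@[OO/OX/X./XX]: (2,1)[OO/OX/XO/XX]+0*
p5 X@[OO/OX/XO/XX] terminal +0; root [O./O./../XX] d7

X's best at [O./O./../XX]: (2,0)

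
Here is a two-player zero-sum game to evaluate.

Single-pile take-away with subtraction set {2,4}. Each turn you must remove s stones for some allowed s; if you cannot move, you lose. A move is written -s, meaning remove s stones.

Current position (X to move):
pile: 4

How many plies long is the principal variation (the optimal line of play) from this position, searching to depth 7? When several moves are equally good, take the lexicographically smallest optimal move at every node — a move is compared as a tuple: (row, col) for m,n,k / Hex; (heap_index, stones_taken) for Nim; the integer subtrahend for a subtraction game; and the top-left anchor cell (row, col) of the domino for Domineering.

PV length from [4]: 1 ply

ply 1, X at 4 | -2=-1→2; -4=+1→0*
ply 2: 0 is terminal -1 (O); from 4 depth 7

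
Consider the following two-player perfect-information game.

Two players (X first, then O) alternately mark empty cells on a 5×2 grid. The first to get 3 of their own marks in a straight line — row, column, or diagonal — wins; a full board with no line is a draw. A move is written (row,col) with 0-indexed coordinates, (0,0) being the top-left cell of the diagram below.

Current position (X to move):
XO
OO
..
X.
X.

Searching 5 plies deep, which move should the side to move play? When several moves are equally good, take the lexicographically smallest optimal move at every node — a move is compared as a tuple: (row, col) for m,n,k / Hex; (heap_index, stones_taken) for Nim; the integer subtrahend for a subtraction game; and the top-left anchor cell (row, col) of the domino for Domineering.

X's best at [XO/OO/../X./X.]: (2,0)

ply 1, X at XO/OO/../X./X. | (2,0)=+1→XO/OO/X./X./X.*; (2,1)=+0→XO/OO/.X/X./X.; (3,1)=-1→XO/OO/../XX/X.; (4,1)=-1→XO/OO/../X./XX
ply 2: XO/OO/X./X./X. is terminal -1 (O); from XO/OO/../X./X. depth 5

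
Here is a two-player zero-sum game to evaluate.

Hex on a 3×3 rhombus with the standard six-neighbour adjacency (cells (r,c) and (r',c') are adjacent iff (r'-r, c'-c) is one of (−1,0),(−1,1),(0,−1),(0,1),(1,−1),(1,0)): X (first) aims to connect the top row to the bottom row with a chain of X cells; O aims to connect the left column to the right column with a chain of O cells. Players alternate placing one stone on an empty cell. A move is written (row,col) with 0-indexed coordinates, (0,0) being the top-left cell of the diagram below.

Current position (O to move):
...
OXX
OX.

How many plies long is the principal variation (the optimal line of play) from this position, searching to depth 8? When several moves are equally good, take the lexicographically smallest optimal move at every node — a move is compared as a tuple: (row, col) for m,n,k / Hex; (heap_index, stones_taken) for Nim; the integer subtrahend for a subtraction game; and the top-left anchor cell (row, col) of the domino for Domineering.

[.../OXX/OX.] O move#1: (0,0):-1/O../OXX/OX.*, (0,1):-1/.O./OXX/OX., (0,2):-1/..O/OXX/OX., (2,2):-1/.../OXX/OXO
[O../OXX/OX.] X move#2: (0,1):+1/OX./OXX/OX.*, (0,2):+1/O.X/OXX/OX., (2,2):+1/O../OXX/OXX
[OX./OXX/OX.] end (terminal -1, O#3); searched .../OXX/OX. to 8

PV length from [.../OXX/OX.]: 2 plies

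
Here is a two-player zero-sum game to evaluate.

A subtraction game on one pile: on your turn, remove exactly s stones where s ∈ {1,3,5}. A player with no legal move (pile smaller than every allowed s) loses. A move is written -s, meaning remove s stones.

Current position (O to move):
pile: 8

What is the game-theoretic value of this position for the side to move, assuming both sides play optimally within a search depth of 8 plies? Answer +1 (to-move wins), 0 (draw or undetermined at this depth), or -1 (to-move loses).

value(8, O) = -1

[8] O move#1: -1:-1/7*, -3:-1/5, -5:-1/3
[7] X move#2: -1:+1/6*, -3:+1/4, -5:+1/2
[6] O move#3: -1:-1/5*, -3:-1/3, -5:-1/1
[5] X move#4: -1:+1/4*, -3:+1/2, -5:+1/0
[4] O move#5: -1:-1/3*, -3:-1/1
[3] X move#6: -1:+1/2*, -3:+1/0
[2] O move#7: -1:-1/1*
[1] X move#8: -1:+1/0*
[0] end (terminal -1, O#9); searched 8 to 8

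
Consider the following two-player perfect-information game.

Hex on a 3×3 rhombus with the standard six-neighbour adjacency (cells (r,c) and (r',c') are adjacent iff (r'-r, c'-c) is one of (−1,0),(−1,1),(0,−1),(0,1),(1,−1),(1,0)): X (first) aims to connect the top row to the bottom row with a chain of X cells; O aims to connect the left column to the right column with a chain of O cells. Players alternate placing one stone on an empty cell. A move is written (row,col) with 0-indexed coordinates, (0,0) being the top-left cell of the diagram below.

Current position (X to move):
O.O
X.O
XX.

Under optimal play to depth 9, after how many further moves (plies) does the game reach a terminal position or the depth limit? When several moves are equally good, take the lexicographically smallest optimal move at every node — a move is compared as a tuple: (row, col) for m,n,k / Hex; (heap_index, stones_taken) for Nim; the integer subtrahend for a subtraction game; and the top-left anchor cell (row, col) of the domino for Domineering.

[O.O/X.O/XX.] X move#1: (0,1):+1/OXO/X.O/XX.*, (1,1):-1/O.O/XXO/XX., (2,2):-1/O.O/X.O/XXX
[OXO/X.O/XX.] end (terminal -1, O#2); searched O.O/X.O/XX. to 9

PV length from [O.O/X.O/XX.]: 1 ply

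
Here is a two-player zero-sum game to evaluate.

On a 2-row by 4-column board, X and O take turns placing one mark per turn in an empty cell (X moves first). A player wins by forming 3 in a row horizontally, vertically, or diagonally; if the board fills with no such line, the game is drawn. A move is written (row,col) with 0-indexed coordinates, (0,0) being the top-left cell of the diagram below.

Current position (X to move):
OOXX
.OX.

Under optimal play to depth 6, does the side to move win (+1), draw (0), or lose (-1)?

value(OOXX/.OX., X) = 0

ply 1, X at OOXX/.OX. | (1,0)=+0→OOXX/XOX.*; (1,3)=+0→OOXX/.OXX
ply 2, O at OOXX/XOX. | (1,3)=+0→OOXX/XOXO*
ply 3: OOXX/XOXO is terminal +0 (X); from OOXX/.OX. depth 6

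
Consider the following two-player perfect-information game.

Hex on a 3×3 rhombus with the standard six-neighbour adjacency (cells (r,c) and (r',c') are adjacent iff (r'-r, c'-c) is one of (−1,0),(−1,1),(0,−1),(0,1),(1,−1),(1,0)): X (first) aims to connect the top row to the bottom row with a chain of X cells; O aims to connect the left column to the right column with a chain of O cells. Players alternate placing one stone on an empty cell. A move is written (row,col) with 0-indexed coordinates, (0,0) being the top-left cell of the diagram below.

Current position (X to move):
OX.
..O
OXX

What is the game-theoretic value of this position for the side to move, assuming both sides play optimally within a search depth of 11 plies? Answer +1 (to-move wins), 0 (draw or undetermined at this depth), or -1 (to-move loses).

value(OX./..O/OXX, X) = +1

[OX./..O/OXX] X move#1: (0,2):-1/OXX/..O/OXX, (1,0):-1/OX./X.O/OXX, (1,1):+1/OX./.XO/OXX*
[OX./.XO/OXX] end (terminal -1, O#2); searched OX./..O/OXX to 11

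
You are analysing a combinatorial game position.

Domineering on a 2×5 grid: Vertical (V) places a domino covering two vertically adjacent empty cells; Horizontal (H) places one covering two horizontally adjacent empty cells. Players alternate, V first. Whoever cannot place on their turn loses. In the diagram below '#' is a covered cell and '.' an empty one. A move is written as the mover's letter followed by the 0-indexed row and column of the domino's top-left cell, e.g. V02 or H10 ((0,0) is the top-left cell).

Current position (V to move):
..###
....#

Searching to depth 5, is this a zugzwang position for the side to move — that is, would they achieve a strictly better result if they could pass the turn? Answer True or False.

zugzwang(..###/....#, V) = False

ply 1, V at ..###/....# | V00=-1→#.###/#...#; V01=+1→.####/.#..#*
ply 2, H at .####/.#..# | H12=-1→.####/.####*
ply 3, V at .####/.#### | V00=+1→#####/#####*
ply 4: #####/##### is terminal -1 (H); from ..###/....# depth 5
pass branch (H moves first from the same position):
  | ply 1, H at ..###/....# | H00=+1→#####/....#*; H10=+1→..###/##..#; H11=-1→..###/.##.#; H12=-1→..###/..###
  | ply 2: #####/....# is terminal -1 (V); from ..###/....# depth 5
V moving scores +1; V passing scores -1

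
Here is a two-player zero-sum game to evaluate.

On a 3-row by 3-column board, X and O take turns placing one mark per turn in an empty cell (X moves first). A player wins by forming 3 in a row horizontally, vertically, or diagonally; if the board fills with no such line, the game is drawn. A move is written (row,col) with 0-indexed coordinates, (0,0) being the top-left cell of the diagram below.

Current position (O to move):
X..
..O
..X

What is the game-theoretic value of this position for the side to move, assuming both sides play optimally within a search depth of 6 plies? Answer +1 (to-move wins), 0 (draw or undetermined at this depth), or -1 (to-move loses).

p1 O@[X../..O/..X]: (0,1)[XO./..O/..X]-1 (0,2)[X.O/..O/..X]-1 (1,0)[X../O.O/..X]-1 (1,1)[X../.OO/..X]+0* (2,0)[X../..O/O.X]-1 (2,1)[X../..O/.OX]-1
p2 X@[X../.OO/..X]: (0,1)[XX./.OO/..X]-1 (0,2)[X.X/.OO/..X]-1 (1,0)[X../XOO/..X]+0* (2,0)[X../.OO/X.X]-1 (2,1)[X../.OO/.XX]-1
p3 O@[X../XOO/..X]: (0,1)[XO./XOO/..X]-1 (0,2)[X.O/XOO/..X]-1 (2,0)[X../XOO/O.X]+0* (2,1)[X../XOO/.OX]-1
p4 X@[X../XOO/O.X]: (0,1)[XX./XOO/O.X]-1 (0,2)[X.X/XOO/O.X]+0* (2,1)[X../XOO/OXX]-1
p5 O@[X.X/XOO/O.X]: (0,1)[XOX/XOO/O.X]+0* (2,1)[X.X/XOO/OOX]-1
p6 X@[XOX/XOO/O.X]: (2,1)[XOX/XOO/OXX]+0*
p7 O@[XOX/XOO/OXX] terminal +0; root [X../..O/..X] d6

value(X../..O/..X, O) = 0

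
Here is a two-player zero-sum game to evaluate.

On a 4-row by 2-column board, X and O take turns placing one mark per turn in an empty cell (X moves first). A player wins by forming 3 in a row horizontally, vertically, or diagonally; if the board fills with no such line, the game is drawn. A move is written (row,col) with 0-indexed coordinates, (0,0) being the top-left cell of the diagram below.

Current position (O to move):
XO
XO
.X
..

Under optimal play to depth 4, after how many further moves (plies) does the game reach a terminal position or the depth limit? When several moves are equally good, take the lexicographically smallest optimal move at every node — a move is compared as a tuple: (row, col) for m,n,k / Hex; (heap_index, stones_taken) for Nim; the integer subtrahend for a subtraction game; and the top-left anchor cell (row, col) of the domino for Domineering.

PV length from [XO/XO/.X/..]: 3 plies

[XO/XO/.X/..] O move#1: (2,0):+0/XO/XO/OX/..*, (3,0):-1/XO/XO/.X/O., (3,1):-1/XO/XO/.X/.O
[XO/XO/OX/..] X move#2: (3,0):+0/XO/XO/OX/X.*, (3,1):+0/XO/XO/OX/.X
[XO/XO/OX/X.] O move#3: (3,1):+0/XO/XO/OX/XO*
[XO/XO/OX/XO] end (terminal +0, X#4); searched XO/XO/.X/.. to 4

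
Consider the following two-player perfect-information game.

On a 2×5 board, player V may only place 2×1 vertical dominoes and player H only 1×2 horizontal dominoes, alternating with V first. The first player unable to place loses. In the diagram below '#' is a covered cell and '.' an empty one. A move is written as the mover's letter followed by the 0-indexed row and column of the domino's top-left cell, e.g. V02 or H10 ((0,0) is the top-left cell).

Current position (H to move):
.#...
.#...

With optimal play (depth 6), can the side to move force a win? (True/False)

H winning at [.#.../.#...]: False

p1 H@[.#.../.#...]: H02[.###./.#...]-1* H03[.#.##/.#...]-1 H12[.#.../.###.]-1 H13[.#.../.#.##]-1
p2 V@[.###./.#...]: V00[####./##...]-1 V04[.####/.#..#]+1*
p3 H@[.####/.#..#]: H12[.####/.####]-1*
p4 V@[.####/.####]: V00[#####/#####]+1*
p5 H@[#####/#####] terminal -1; root [.#.../.#...] d6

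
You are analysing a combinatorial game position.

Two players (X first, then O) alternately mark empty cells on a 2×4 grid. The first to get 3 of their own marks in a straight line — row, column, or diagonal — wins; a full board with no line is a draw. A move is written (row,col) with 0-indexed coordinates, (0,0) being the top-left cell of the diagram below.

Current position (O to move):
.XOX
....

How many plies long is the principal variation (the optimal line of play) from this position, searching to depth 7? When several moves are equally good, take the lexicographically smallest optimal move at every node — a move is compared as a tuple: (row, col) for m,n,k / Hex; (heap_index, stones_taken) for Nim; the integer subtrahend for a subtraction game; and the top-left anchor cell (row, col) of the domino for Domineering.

ply 1, O at .XOX/.... | (0,0)=+0→OXOX/....*; (1,0)=+0→.XOX/O...; (1,1)=+0→.XOX/.O..; (1,2)=+0→.XOX/..O.; (1,3)=+0→.XOX/...O
ply 2, X at OXOX/.... | (1,0)=+0→OXOX/X...*; (1,1)=+0→OXOX/.X..; (1,2)=+0→OXOX/..X.; (1,3)=+0→OXOX/...X
ply 3, O at OXOX/X... | (1,1)=+0→OXOX/XO..*; (1,2)=+0→OXOX/X.O.; (1,3)=+0→OXOX/X..O
ply 4, X at OXOX/XO.. | (1,2)=+0→OXOX/XOX.*; (1,3)=+0→OXOX/XO.X
ply 5, O at OXOX/XOX. | (1,3)=+0→OXOX/XOXO*
ply 6: OXOX/XOXO is terminal +0 (X); from .XOX/.... depth 7

PV length from [.XOX/....]: 5 plies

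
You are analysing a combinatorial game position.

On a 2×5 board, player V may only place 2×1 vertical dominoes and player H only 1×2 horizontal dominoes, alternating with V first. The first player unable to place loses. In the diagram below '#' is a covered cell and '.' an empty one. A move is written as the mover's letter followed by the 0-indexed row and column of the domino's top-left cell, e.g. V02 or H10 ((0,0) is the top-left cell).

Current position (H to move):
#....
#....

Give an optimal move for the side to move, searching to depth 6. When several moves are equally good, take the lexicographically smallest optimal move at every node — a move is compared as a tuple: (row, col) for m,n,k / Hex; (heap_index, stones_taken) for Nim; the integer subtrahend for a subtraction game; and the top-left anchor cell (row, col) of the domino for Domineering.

p1 H@[#..../#....]: H01[###../#....]-1 H02[#.##./#....]+1* H03[#..##/#....]-1 H11[#..../###..]-1 H12[#..../#.##.]+1 H13[#..../#..##]-1
p2 V@[#.##./#....]: V01[####./##...]-1* V04[#.###/#...#]-1
p3 H@[####./##...]: H12[####./####.]-1 H13[####./##.##]+1*
p4 V@[####./##.##] terminal -1; root [#..../#....] d6

H's best at [#..../#....]: H02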